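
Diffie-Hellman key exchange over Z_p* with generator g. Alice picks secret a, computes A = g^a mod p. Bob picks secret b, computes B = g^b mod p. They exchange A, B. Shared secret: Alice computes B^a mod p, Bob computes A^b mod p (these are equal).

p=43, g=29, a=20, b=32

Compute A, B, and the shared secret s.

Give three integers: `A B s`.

Answer: 40 10 13

Derivation:
A = 29^20 mod 43  (bits of 20 = 10100)
  bit 0 = 1: r = r^2 * 29 mod 43 = 1^2 * 29 = 1*29 = 29
  bit 1 = 0: r = r^2 mod 43 = 29^2 = 24
  bit 2 = 1: r = r^2 * 29 mod 43 = 24^2 * 29 = 17*29 = 20
  bit 3 = 0: r = r^2 mod 43 = 20^2 = 13
  bit 4 = 0: r = r^2 mod 43 = 13^2 = 40
  -> A = 40
B = 29^32 mod 43  (bits of 32 = 100000)
  bit 0 = 1: r = r^2 * 29 mod 43 = 1^2 * 29 = 1*29 = 29
  bit 1 = 0: r = r^2 mod 43 = 29^2 = 24
  bit 2 = 0: r = r^2 mod 43 = 24^2 = 17
  bit 3 = 0: r = r^2 mod 43 = 17^2 = 31
  bit 4 = 0: r = r^2 mod 43 = 31^2 = 15
  bit 5 = 0: r = r^2 mod 43 = 15^2 = 10
  -> B = 10
s = B^a = 10^20 mod 43  (bits of 20 = 10100)
  bit 0 = 1: r = r^2 * 10 mod 43 = 1^2 * 10 = 1*10 = 10
  bit 1 = 0: r = r^2 mod 43 = 10^2 = 14
  bit 2 = 1: r = r^2 * 10 mod 43 = 14^2 * 10 = 24*10 = 25
  bit 3 = 0: r = r^2 mod 43 = 25^2 = 23
  bit 4 = 0: r = r^2 mod 43 = 23^2 = 13
  -> s = B^a = 13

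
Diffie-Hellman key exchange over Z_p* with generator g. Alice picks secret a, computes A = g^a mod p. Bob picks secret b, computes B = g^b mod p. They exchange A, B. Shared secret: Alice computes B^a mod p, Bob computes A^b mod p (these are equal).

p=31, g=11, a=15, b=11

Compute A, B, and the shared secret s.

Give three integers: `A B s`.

Answer: 30 24 30

Derivation:
A = 11^15 mod 31  (bits of 15 = 1111)
  bit 0 = 1: r = r^2 * 11 mod 31 = 1^2 * 11 = 1*11 = 11
  bit 1 = 1: r = r^2 * 11 mod 31 = 11^2 * 11 = 28*11 = 29
  bit 2 = 1: r = r^2 * 11 mod 31 = 29^2 * 11 = 4*11 = 13
  bit 3 = 1: r = r^2 * 11 mod 31 = 13^2 * 11 = 14*11 = 30
  -> A = 30
B = 11^11 mod 31  (bits of 11 = 1011)
  bit 0 = 1: r = r^2 * 11 mod 31 = 1^2 * 11 = 1*11 = 11
  bit 1 = 0: r = r^2 mod 31 = 11^2 = 28
  bit 2 = 1: r = r^2 * 11 mod 31 = 28^2 * 11 = 9*11 = 6
  bit 3 = 1: r = r^2 * 11 mod 31 = 6^2 * 11 = 5*11 = 24
  -> B = 24
s = B^a = 24^15 mod 31  (bits of 15 = 1111)
  bit 0 = 1: r = r^2 * 24 mod 31 = 1^2 * 24 = 1*24 = 24
  bit 1 = 1: r = r^2 * 24 mod 31 = 24^2 * 24 = 18*24 = 29
  bit 2 = 1: r = r^2 * 24 mod 31 = 29^2 * 24 = 4*24 = 3
  bit 3 = 1: r = r^2 * 24 mod 31 = 3^2 * 24 = 9*24 = 30
  -> s = B^a = 30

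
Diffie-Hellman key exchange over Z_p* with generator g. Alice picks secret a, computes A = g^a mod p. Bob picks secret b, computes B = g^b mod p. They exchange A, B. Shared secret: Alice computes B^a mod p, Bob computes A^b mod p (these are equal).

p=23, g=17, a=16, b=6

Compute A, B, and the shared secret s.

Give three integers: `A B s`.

A = 17^16 mod 23  (bits of 16 = 10000)
  bit 0 = 1: r = r^2 * 17 mod 23 = 1^2 * 17 = 1*17 = 17
  bit 1 = 0: r = r^2 mod 23 = 17^2 = 13
  bit 2 = 0: r = r^2 mod 23 = 13^2 = 8
  bit 3 = 0: r = r^2 mod 23 = 8^2 = 18
  bit 4 = 0: r = r^2 mod 23 = 18^2 = 2
  -> A = 2
B = 17^6 mod 23  (bits of 6 = 110)
  bit 0 = 1: r = r^2 * 17 mod 23 = 1^2 * 17 = 1*17 = 17
  bit 1 = 1: r = r^2 * 17 mod 23 = 17^2 * 17 = 13*17 = 14
  bit 2 = 0: r = r^2 mod 23 = 14^2 = 12
  -> B = 12
s = B^a = 12^16 mod 23  (bits of 16 = 10000)
  bit 0 = 1: r = r^2 * 12 mod 23 = 1^2 * 12 = 1*12 = 12
  bit 1 = 0: r = r^2 mod 23 = 12^2 = 6
  bit 2 = 0: r = r^2 mod 23 = 6^2 = 13
  bit 3 = 0: r = r^2 mod 23 = 13^2 = 8
  bit 4 = 0: r = r^2 mod 23 = 8^2 = 18
  -> s = B^a = 18

Answer: 2 12 18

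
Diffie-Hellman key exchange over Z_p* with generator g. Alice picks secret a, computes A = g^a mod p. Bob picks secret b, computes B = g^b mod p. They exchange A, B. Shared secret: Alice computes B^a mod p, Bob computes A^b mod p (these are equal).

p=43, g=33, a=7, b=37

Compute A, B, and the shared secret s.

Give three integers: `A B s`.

Answer: 37 12 37

Derivation:
A = 33^7 mod 43  (bits of 7 = 111)
  bit 0 = 1: r = r^2 * 33 mod 43 = 1^2 * 33 = 1*33 = 33
  bit 1 = 1: r = r^2 * 33 mod 43 = 33^2 * 33 = 14*33 = 32
  bit 2 = 1: r = r^2 * 33 mod 43 = 32^2 * 33 = 35*33 = 37
  -> A = 37
B = 33^37 mod 43  (bits of 37 = 100101)
  bit 0 = 1: r = r^2 * 33 mod 43 = 1^2 * 33 = 1*33 = 33
  bit 1 = 0: r = r^2 mod 43 = 33^2 = 14
  bit 2 = 0: r = r^2 mod 43 = 14^2 = 24
  bit 3 = 1: r = r^2 * 33 mod 43 = 24^2 * 33 = 17*33 = 2
  bit 4 = 0: r = r^2 mod 43 = 2^2 = 4
  bit 5 = 1: r = r^2 * 33 mod 43 = 4^2 * 33 = 16*33 = 12
  -> B = 12
s = B^a = 12^7 mod 43  (bits of 7 = 111)
  bit 0 = 1: r = r^2 * 12 mod 43 = 1^2 * 12 = 1*12 = 12
  bit 1 = 1: r = r^2 * 12 mod 43 = 12^2 * 12 = 15*12 = 8
  bit 2 = 1: r = r^2 * 12 mod 43 = 8^2 * 12 = 21*12 = 37
  -> s = B^a = 37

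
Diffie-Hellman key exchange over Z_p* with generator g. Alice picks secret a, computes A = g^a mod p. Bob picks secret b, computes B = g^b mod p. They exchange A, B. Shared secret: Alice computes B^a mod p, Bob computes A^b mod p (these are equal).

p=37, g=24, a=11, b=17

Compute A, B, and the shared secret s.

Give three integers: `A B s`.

A = 24^11 mod 37  (bits of 11 = 1011)
  bit 0 = 1: r = r^2 * 24 mod 37 = 1^2 * 24 = 1*24 = 24
  bit 1 = 0: r = r^2 mod 37 = 24^2 = 21
  bit 2 = 1: r = r^2 * 24 mod 37 = 21^2 * 24 = 34*24 = 2
  bit 3 = 1: r = r^2 * 24 mod 37 = 2^2 * 24 = 4*24 = 22
  -> A = 22
B = 24^17 mod 37  (bits of 17 = 10001)
  bit 0 = 1: r = r^2 * 24 mod 37 = 1^2 * 24 = 1*24 = 24
  bit 1 = 0: r = r^2 mod 37 = 24^2 = 21
  bit 2 = 0: r = r^2 mod 37 = 21^2 = 34
  bit 3 = 0: r = r^2 mod 37 = 34^2 = 9
  bit 4 = 1: r = r^2 * 24 mod 37 = 9^2 * 24 = 7*24 = 20
  -> B = 20
s = B^a = 20^11 mod 37  (bits of 11 = 1011)
  bit 0 = 1: r = r^2 * 20 mod 37 = 1^2 * 20 = 1*20 = 20
  bit 1 = 0: r = r^2 mod 37 = 20^2 = 30
  bit 2 = 1: r = r^2 * 20 mod 37 = 30^2 * 20 = 12*20 = 18
  bit 3 = 1: r = r^2 * 20 mod 37 = 18^2 * 20 = 28*20 = 5
  -> s = B^a = 5

Answer: 22 20 5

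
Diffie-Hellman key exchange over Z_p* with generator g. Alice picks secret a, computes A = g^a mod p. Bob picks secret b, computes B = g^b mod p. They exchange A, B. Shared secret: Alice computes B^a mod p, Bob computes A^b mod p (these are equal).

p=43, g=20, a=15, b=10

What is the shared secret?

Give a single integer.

Answer: 41

Derivation:
A = 20^15 mod 43  (bits of 15 = 1111)
  bit 0 = 1: r = r^2 * 20 mod 43 = 1^2 * 20 = 1*20 = 20
  bit 1 = 1: r = r^2 * 20 mod 43 = 20^2 * 20 = 13*20 = 2
  bit 2 = 1: r = r^2 * 20 mod 43 = 2^2 * 20 = 4*20 = 37
  bit 3 = 1: r = r^2 * 20 mod 43 = 37^2 * 20 = 36*20 = 32
  -> A = 32
B = 20^10 mod 43  (bits of 10 = 1010)
  bit 0 = 1: r = r^2 * 20 mod 43 = 1^2 * 20 = 1*20 = 20
  bit 1 = 0: r = r^2 mod 43 = 20^2 = 13
  bit 2 = 1: r = r^2 * 20 mod 43 = 13^2 * 20 = 40*20 = 26
  bit 3 = 0: r = r^2 mod 43 = 26^2 = 31
  -> B = 31
s = B^a = 31^15 mod 43  (bits of 15 = 1111)
  bit 0 = 1: r = r^2 * 31 mod 43 = 1^2 * 31 = 1*31 = 31
  bit 1 = 1: r = r^2 * 31 mod 43 = 31^2 * 31 = 15*31 = 35
  bit 2 = 1: r = r^2 * 31 mod 43 = 35^2 * 31 = 21*31 = 6
  bit 3 = 1: r = r^2 * 31 mod 43 = 6^2 * 31 = 36*31 = 41
  -> s = B^a = 41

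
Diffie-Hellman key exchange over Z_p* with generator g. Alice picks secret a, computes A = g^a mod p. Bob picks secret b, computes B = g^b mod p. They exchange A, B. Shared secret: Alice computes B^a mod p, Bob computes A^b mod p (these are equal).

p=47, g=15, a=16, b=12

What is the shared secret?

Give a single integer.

Answer: 36

Derivation:
A = 15^16 mod 47  (bits of 16 = 10000)
  bit 0 = 1: r = r^2 * 15 mod 47 = 1^2 * 15 = 1*15 = 15
  bit 1 = 0: r = r^2 mod 47 = 15^2 = 37
  bit 2 = 0: r = r^2 mod 47 = 37^2 = 6
  bit 3 = 0: r = r^2 mod 47 = 6^2 = 36
  bit 4 = 0: r = r^2 mod 47 = 36^2 = 27
  -> A = 27
B = 15^12 mod 47  (bits of 12 = 1100)
  bit 0 = 1: r = r^2 * 15 mod 47 = 1^2 * 15 = 1*15 = 15
  bit 1 = 1: r = r^2 * 15 mod 47 = 15^2 * 15 = 37*15 = 38
  bit 2 = 0: r = r^2 mod 47 = 38^2 = 34
  bit 3 = 0: r = r^2 mod 47 = 34^2 = 28
  -> B = 28
s = B^a = 28^16 mod 47  (bits of 16 = 10000)
  bit 0 = 1: r = r^2 * 28 mod 47 = 1^2 * 28 = 1*28 = 28
  bit 1 = 0: r = r^2 mod 47 = 28^2 = 32
  bit 2 = 0: r = r^2 mod 47 = 32^2 = 37
  bit 3 = 0: r = r^2 mod 47 = 37^2 = 6
  bit 4 = 0: r = r^2 mod 47 = 6^2 = 36
  -> s = B^a = 36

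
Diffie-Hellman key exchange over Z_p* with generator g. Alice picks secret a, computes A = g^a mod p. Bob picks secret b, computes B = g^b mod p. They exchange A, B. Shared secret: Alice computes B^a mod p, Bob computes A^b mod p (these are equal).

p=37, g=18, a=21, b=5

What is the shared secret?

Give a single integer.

Answer: 29

Derivation:
A = 18^21 mod 37  (bits of 21 = 10101)
  bit 0 = 1: r = r^2 * 18 mod 37 = 1^2 * 18 = 1*18 = 18
  bit 1 = 0: r = r^2 mod 37 = 18^2 = 28
  bit 2 = 1: r = r^2 * 18 mod 37 = 28^2 * 18 = 7*18 = 15
  bit 3 = 0: r = r^2 mod 37 = 15^2 = 3
  bit 4 = 1: r = r^2 * 18 mod 37 = 3^2 * 18 = 9*18 = 14
  -> A = 14
B = 18^5 mod 37  (bits of 5 = 101)
  bit 0 = 1: r = r^2 * 18 mod 37 = 1^2 * 18 = 1*18 = 18
  bit 1 = 0: r = r^2 mod 37 = 18^2 = 28
  bit 2 = 1: r = r^2 * 18 mod 37 = 28^2 * 18 = 7*18 = 15
  -> B = 15
s = B^a = 15^21 mod 37  (bits of 21 = 10101)
  bit 0 = 1: r = r^2 * 15 mod 37 = 1^2 * 15 = 1*15 = 15
  bit 1 = 0: r = r^2 mod 37 = 15^2 = 3
  bit 2 = 1: r = r^2 * 15 mod 37 = 3^2 * 15 = 9*15 = 24
  bit 3 = 0: r = r^2 mod 37 = 24^2 = 21
  bit 4 = 1: r = r^2 * 15 mod 37 = 21^2 * 15 = 34*15 = 29
  -> s = B^a = 29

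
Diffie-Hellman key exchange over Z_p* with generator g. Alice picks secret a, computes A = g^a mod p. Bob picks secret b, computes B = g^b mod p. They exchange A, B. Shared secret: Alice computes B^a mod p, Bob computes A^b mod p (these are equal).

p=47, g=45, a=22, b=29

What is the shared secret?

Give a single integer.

A = 45^22 mod 47  (bits of 22 = 10110)
  bit 0 = 1: r = r^2 * 45 mod 47 = 1^2 * 45 = 1*45 = 45
  bit 1 = 0: r = r^2 mod 47 = 45^2 = 4
  bit 2 = 1: r = r^2 * 45 mod 47 = 4^2 * 45 = 16*45 = 15
  bit 3 = 1: r = r^2 * 45 mod 47 = 15^2 * 45 = 37*45 = 20
  bit 4 = 0: r = r^2 mod 47 = 20^2 = 24
  -> A = 24
B = 45^29 mod 47  (bits of 29 = 11101)
  bit 0 = 1: r = r^2 * 45 mod 47 = 1^2 * 45 = 1*45 = 45
  bit 1 = 1: r = r^2 * 45 mod 47 = 45^2 * 45 = 4*45 = 39
  bit 2 = 1: r = r^2 * 45 mod 47 = 39^2 * 45 = 17*45 = 13
  bit 3 = 0: r = r^2 mod 47 = 13^2 = 28
  bit 4 = 1: r = r^2 * 45 mod 47 = 28^2 * 45 = 32*45 = 30
  -> B = 30
s = B^a = 30^22 mod 47  (bits of 22 = 10110)
  bit 0 = 1: r = r^2 * 30 mod 47 = 1^2 * 30 = 1*30 = 30
  bit 1 = 0: r = r^2 mod 47 = 30^2 = 7
  bit 2 = 1: r = r^2 * 30 mod 47 = 7^2 * 30 = 2*30 = 13
  bit 3 = 1: r = r^2 * 30 mod 47 = 13^2 * 30 = 28*30 = 41
  bit 4 = 0: r = r^2 mod 47 = 41^2 = 36
  -> s = B^a = 36

Answer: 36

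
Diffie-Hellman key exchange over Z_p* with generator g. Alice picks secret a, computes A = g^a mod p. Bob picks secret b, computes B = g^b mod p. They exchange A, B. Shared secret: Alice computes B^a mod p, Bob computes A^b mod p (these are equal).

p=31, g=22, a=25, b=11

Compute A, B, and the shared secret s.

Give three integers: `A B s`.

A = 22^25 mod 31  (bits of 25 = 11001)
  bit 0 = 1: r = r^2 * 22 mod 31 = 1^2 * 22 = 1*22 = 22
  bit 1 = 1: r = r^2 * 22 mod 31 = 22^2 * 22 = 19*22 = 15
  bit 2 = 0: r = r^2 mod 31 = 15^2 = 8
  bit 3 = 0: r = r^2 mod 31 = 8^2 = 2
  bit 4 = 1: r = r^2 * 22 mod 31 = 2^2 * 22 = 4*22 = 26
  -> A = 26
B = 22^11 mod 31  (bits of 11 = 1011)
  bit 0 = 1: r = r^2 * 22 mod 31 = 1^2 * 22 = 1*22 = 22
  bit 1 = 0: r = r^2 mod 31 = 22^2 = 19
  bit 2 = 1: r = r^2 * 22 mod 31 = 19^2 * 22 = 20*22 = 6
  bit 3 = 1: r = r^2 * 22 mod 31 = 6^2 * 22 = 5*22 = 17
  -> B = 17
s = B^a = 17^25 mod 31  (bits of 25 = 11001)
  bit 0 = 1: r = r^2 * 17 mod 31 = 1^2 * 17 = 1*17 = 17
  bit 1 = 1: r = r^2 * 17 mod 31 = 17^2 * 17 = 10*17 = 15
  bit 2 = 0: r = r^2 mod 31 = 15^2 = 8
  bit 3 = 0: r = r^2 mod 31 = 8^2 = 2
  bit 4 = 1: r = r^2 * 17 mod 31 = 2^2 * 17 = 4*17 = 6
  -> s = B^a = 6

Answer: 26 17 6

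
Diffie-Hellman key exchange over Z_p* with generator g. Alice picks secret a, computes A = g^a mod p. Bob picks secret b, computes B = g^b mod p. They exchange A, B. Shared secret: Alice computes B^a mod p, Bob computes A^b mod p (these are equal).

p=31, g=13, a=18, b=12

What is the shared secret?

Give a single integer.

A = 13^18 mod 31  (bits of 18 = 10010)
  bit 0 = 1: r = r^2 * 13 mod 31 = 1^2 * 13 = 1*13 = 13
  bit 1 = 0: r = r^2 mod 31 = 13^2 = 14
  bit 2 = 0: r = r^2 mod 31 = 14^2 = 10
  bit 3 = 1: r = r^2 * 13 mod 31 = 10^2 * 13 = 7*13 = 29
  bit 4 = 0: r = r^2 mod 31 = 29^2 = 4
  -> A = 4
B = 13^12 mod 31  (bits of 12 = 1100)
  bit 0 = 1: r = r^2 * 13 mod 31 = 1^2 * 13 = 1*13 = 13
  bit 1 = 1: r = r^2 * 13 mod 31 = 13^2 * 13 = 14*13 = 27
  bit 2 = 0: r = r^2 mod 31 = 27^2 = 16
  bit 3 = 0: r = r^2 mod 31 = 16^2 = 8
  -> B = 8
s = B^a = 8^18 mod 31  (bits of 18 = 10010)
  bit 0 = 1: r = r^2 * 8 mod 31 = 1^2 * 8 = 1*8 = 8
  bit 1 = 0: r = r^2 mod 31 = 8^2 = 2
  bit 2 = 0: r = r^2 mod 31 = 2^2 = 4
  bit 3 = 1: r = r^2 * 8 mod 31 = 4^2 * 8 = 16*8 = 4
  bit 4 = 0: r = r^2 mod 31 = 4^2 = 16
  -> s = B^a = 16

Answer: 16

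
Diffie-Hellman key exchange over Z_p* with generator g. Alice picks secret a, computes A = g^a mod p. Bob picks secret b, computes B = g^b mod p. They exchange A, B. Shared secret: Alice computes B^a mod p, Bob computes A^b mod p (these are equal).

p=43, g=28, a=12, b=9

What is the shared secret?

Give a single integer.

A = 28^12 mod 43  (bits of 12 = 1100)
  bit 0 = 1: r = r^2 * 28 mod 43 = 1^2 * 28 = 1*28 = 28
  bit 1 = 1: r = r^2 * 28 mod 43 = 28^2 * 28 = 10*28 = 22
  bit 2 = 0: r = r^2 mod 43 = 22^2 = 11
  bit 3 = 0: r = r^2 mod 43 = 11^2 = 35
  -> A = 35
B = 28^9 mod 43  (bits of 9 = 1001)
  bit 0 = 1: r = r^2 * 28 mod 43 = 1^2 * 28 = 1*28 = 28
  bit 1 = 0: r = r^2 mod 43 = 28^2 = 10
  bit 2 = 0: r = r^2 mod 43 = 10^2 = 14
  bit 3 = 1: r = r^2 * 28 mod 43 = 14^2 * 28 = 24*28 = 27
  -> B = 27
s = B^a = 27^12 mod 43  (bits of 12 = 1100)
  bit 0 = 1: r = r^2 * 27 mod 43 = 1^2 * 27 = 1*27 = 27
  bit 1 = 1: r = r^2 * 27 mod 43 = 27^2 * 27 = 41*27 = 32
  bit 2 = 0: r = r^2 mod 43 = 32^2 = 35
  bit 3 = 0: r = r^2 mod 43 = 35^2 = 21
  -> s = B^a = 21

Answer: 21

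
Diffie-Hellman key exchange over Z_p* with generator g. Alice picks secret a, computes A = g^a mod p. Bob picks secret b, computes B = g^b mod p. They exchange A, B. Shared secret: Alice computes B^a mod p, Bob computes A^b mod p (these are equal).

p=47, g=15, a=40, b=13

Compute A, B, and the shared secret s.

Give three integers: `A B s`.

Answer: 18 44 2

Derivation:
A = 15^40 mod 47  (bits of 40 = 101000)
  bit 0 = 1: r = r^2 * 15 mod 47 = 1^2 * 15 = 1*15 = 15
  bit 1 = 0: r = r^2 mod 47 = 15^2 = 37
  bit 2 = 1: r = r^2 * 15 mod 47 = 37^2 * 15 = 6*15 = 43
  bit 3 = 0: r = r^2 mod 47 = 43^2 = 16
  bit 4 = 0: r = r^2 mod 47 = 16^2 = 21
  bit 5 = 0: r = r^2 mod 47 = 21^2 = 18
  -> A = 18
B = 15^13 mod 47  (bits of 13 = 1101)
  bit 0 = 1: r = r^2 * 15 mod 47 = 1^2 * 15 = 1*15 = 15
  bit 1 = 1: r = r^2 * 15 mod 47 = 15^2 * 15 = 37*15 = 38
  bit 2 = 0: r = r^2 mod 47 = 38^2 = 34
  bit 3 = 1: r = r^2 * 15 mod 47 = 34^2 * 15 = 28*15 = 44
  -> B = 44
s = B^a = 44^40 mod 47  (bits of 40 = 101000)
  bit 0 = 1: r = r^2 * 44 mod 47 = 1^2 * 44 = 1*44 = 44
  bit 1 = 0: r = r^2 mod 47 = 44^2 = 9
  bit 2 = 1: r = r^2 * 44 mod 47 = 9^2 * 44 = 34*44 = 39
  bit 3 = 0: r = r^2 mod 47 = 39^2 = 17
  bit 4 = 0: r = r^2 mod 47 = 17^2 = 7
  bit 5 = 0: r = r^2 mod 47 = 7^2 = 2
  -> s = B^a = 2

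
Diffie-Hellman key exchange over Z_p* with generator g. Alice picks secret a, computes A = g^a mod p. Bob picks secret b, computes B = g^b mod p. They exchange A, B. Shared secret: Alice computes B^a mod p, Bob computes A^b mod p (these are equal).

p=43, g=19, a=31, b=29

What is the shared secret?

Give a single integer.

Answer: 18

Derivation:
A = 19^31 mod 43  (bits of 31 = 11111)
  bit 0 = 1: r = r^2 * 19 mod 43 = 1^2 * 19 = 1*19 = 19
  bit 1 = 1: r = r^2 * 19 mod 43 = 19^2 * 19 = 17*19 = 22
  bit 2 = 1: r = r^2 * 19 mod 43 = 22^2 * 19 = 11*19 = 37
  bit 3 = 1: r = r^2 * 19 mod 43 = 37^2 * 19 = 36*19 = 39
  bit 4 = 1: r = r^2 * 19 mod 43 = 39^2 * 19 = 16*19 = 3
  -> A = 3
B = 19^29 mod 43  (bits of 29 = 11101)
  bit 0 = 1: r = r^2 * 19 mod 43 = 1^2 * 19 = 1*19 = 19
  bit 1 = 1: r = r^2 * 19 mod 43 = 19^2 * 19 = 17*19 = 22
  bit 2 = 1: r = r^2 * 19 mod 43 = 22^2 * 19 = 11*19 = 37
  bit 3 = 0: r = r^2 mod 43 = 37^2 = 36
  bit 4 = 1: r = r^2 * 19 mod 43 = 36^2 * 19 = 6*19 = 28
  -> B = 28
s = B^a = 28^31 mod 43  (bits of 31 = 11111)
  bit 0 = 1: r = r^2 * 28 mod 43 = 1^2 * 28 = 1*28 = 28
  bit 1 = 1: r = r^2 * 28 mod 43 = 28^2 * 28 = 10*28 = 22
  bit 2 = 1: r = r^2 * 28 mod 43 = 22^2 * 28 = 11*28 = 7
  bit 3 = 1: r = r^2 * 28 mod 43 = 7^2 * 28 = 6*28 = 39
  bit 4 = 1: r = r^2 * 28 mod 43 = 39^2 * 28 = 16*28 = 18
  -> s = B^a = 18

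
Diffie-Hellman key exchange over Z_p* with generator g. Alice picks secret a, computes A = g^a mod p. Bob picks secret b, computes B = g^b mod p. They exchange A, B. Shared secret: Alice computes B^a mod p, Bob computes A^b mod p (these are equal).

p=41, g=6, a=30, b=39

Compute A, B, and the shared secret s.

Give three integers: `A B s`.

A = 6^30 mod 41  (bits of 30 = 11110)
  bit 0 = 1: r = r^2 * 6 mod 41 = 1^2 * 6 = 1*6 = 6
  bit 1 = 1: r = r^2 * 6 mod 41 = 6^2 * 6 = 36*6 = 11
  bit 2 = 1: r = r^2 * 6 mod 41 = 11^2 * 6 = 39*6 = 29
  bit 3 = 1: r = r^2 * 6 mod 41 = 29^2 * 6 = 21*6 = 3
  bit 4 = 0: r = r^2 mod 41 = 3^2 = 9
  -> A = 9
B = 6^39 mod 41  (bits of 39 = 100111)
  bit 0 = 1: r = r^2 * 6 mod 41 = 1^2 * 6 = 1*6 = 6
  bit 1 = 0: r = r^2 mod 41 = 6^2 = 36
  bit 2 = 0: r = r^2 mod 41 = 36^2 = 25
  bit 3 = 1: r = r^2 * 6 mod 41 = 25^2 * 6 = 10*6 = 19
  bit 4 = 1: r = r^2 * 6 mod 41 = 19^2 * 6 = 33*6 = 34
  bit 5 = 1: r = r^2 * 6 mod 41 = 34^2 * 6 = 8*6 = 7
  -> B = 7
s = B^a = 7^30 mod 41  (bits of 30 = 11110)
  bit 0 = 1: r = r^2 * 7 mod 41 = 1^2 * 7 = 1*7 = 7
  bit 1 = 1: r = r^2 * 7 mod 41 = 7^2 * 7 = 8*7 = 15
  bit 2 = 1: r = r^2 * 7 mod 41 = 15^2 * 7 = 20*7 = 17
  bit 3 = 1: r = r^2 * 7 mod 41 = 17^2 * 7 = 2*7 = 14
  bit 4 = 0: r = r^2 mod 41 = 14^2 = 32
  -> s = B^a = 32

Answer: 9 7 32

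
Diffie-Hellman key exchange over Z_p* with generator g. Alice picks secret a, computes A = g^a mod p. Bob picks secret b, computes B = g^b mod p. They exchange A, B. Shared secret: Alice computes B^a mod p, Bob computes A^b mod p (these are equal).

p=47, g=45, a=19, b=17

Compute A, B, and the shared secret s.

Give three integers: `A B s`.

Answer: 44 11 45

Derivation:
A = 45^19 mod 47  (bits of 19 = 10011)
  bit 0 = 1: r = r^2 * 45 mod 47 = 1^2 * 45 = 1*45 = 45
  bit 1 = 0: r = r^2 mod 47 = 45^2 = 4
  bit 2 = 0: r = r^2 mod 47 = 4^2 = 16
  bit 3 = 1: r = r^2 * 45 mod 47 = 16^2 * 45 = 21*45 = 5
  bit 4 = 1: r = r^2 * 45 mod 47 = 5^2 * 45 = 25*45 = 44
  -> A = 44
B = 45^17 mod 47  (bits of 17 = 10001)
  bit 0 = 1: r = r^2 * 45 mod 47 = 1^2 * 45 = 1*45 = 45
  bit 1 = 0: r = r^2 mod 47 = 45^2 = 4
  bit 2 = 0: r = r^2 mod 47 = 4^2 = 16
  bit 3 = 0: r = r^2 mod 47 = 16^2 = 21
  bit 4 = 1: r = r^2 * 45 mod 47 = 21^2 * 45 = 18*45 = 11
  -> B = 11
s = B^a = 11^19 mod 47  (bits of 19 = 10011)
  bit 0 = 1: r = r^2 * 11 mod 47 = 1^2 * 11 = 1*11 = 11
  bit 1 = 0: r = r^2 mod 47 = 11^2 = 27
  bit 2 = 0: r = r^2 mod 47 = 27^2 = 24
  bit 3 = 1: r = r^2 * 11 mod 47 = 24^2 * 11 = 12*11 = 38
  bit 4 = 1: r = r^2 * 11 mod 47 = 38^2 * 11 = 34*11 = 45
  -> s = B^a = 45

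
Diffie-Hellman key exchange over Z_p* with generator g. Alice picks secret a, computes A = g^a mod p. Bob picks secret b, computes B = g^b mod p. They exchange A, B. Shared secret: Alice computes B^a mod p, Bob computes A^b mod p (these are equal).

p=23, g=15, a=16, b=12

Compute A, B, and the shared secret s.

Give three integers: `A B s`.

Answer: 16 8 16

Derivation:
A = 15^16 mod 23  (bits of 16 = 10000)
  bit 0 = 1: r = r^2 * 15 mod 23 = 1^2 * 15 = 1*15 = 15
  bit 1 = 0: r = r^2 mod 23 = 15^2 = 18
  bit 2 = 0: r = r^2 mod 23 = 18^2 = 2
  bit 3 = 0: r = r^2 mod 23 = 2^2 = 4
  bit 4 = 0: r = r^2 mod 23 = 4^2 = 16
  -> A = 16
B = 15^12 mod 23  (bits of 12 = 1100)
  bit 0 = 1: r = r^2 * 15 mod 23 = 1^2 * 15 = 1*15 = 15
  bit 1 = 1: r = r^2 * 15 mod 23 = 15^2 * 15 = 18*15 = 17
  bit 2 = 0: r = r^2 mod 23 = 17^2 = 13
  bit 3 = 0: r = r^2 mod 23 = 13^2 = 8
  -> B = 8
s = B^a = 8^16 mod 23  (bits of 16 = 10000)
  bit 0 = 1: r = r^2 * 8 mod 23 = 1^2 * 8 = 1*8 = 8
  bit 1 = 0: r = r^2 mod 23 = 8^2 = 18
  bit 2 = 0: r = r^2 mod 23 = 18^2 = 2
  bit 3 = 0: r = r^2 mod 23 = 2^2 = 4
  bit 4 = 0: r = r^2 mod 23 = 4^2 = 16
  -> s = B^a = 16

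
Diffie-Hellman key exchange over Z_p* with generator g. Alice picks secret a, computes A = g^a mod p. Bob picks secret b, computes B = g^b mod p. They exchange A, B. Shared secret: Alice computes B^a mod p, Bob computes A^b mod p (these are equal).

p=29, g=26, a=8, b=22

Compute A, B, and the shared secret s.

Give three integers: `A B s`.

A = 26^8 mod 29  (bits of 8 = 1000)
  bit 0 = 1: r = r^2 * 26 mod 29 = 1^2 * 26 = 1*26 = 26
  bit 1 = 0: r = r^2 mod 29 = 26^2 = 9
  bit 2 = 0: r = r^2 mod 29 = 9^2 = 23
  bit 3 = 0: r = r^2 mod 29 = 23^2 = 7
  -> A = 7
B = 26^22 mod 29  (bits of 22 = 10110)
  bit 0 = 1: r = r^2 * 26 mod 29 = 1^2 * 26 = 1*26 = 26
  bit 1 = 0: r = r^2 mod 29 = 26^2 = 9
  bit 2 = 1: r = r^2 * 26 mod 29 = 9^2 * 26 = 23*26 = 18
  bit 3 = 1: r = r^2 * 26 mod 29 = 18^2 * 26 = 5*26 = 14
  bit 4 = 0: r = r^2 mod 29 = 14^2 = 22
  -> B = 22
s = B^a = 22^8 mod 29  (bits of 8 = 1000)
  bit 0 = 1: r = r^2 * 22 mod 29 = 1^2 * 22 = 1*22 = 22
  bit 1 = 0: r = r^2 mod 29 = 22^2 = 20
  bit 2 = 0: r = r^2 mod 29 = 20^2 = 23
  bit 3 = 0: r = r^2 mod 29 = 23^2 = 7
  -> s = B^a = 7

Answer: 7 22 7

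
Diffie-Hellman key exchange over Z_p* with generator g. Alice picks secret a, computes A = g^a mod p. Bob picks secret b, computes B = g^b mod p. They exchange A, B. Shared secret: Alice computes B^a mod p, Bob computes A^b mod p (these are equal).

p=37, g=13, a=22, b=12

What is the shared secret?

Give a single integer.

A = 13^22 mod 37  (bits of 22 = 10110)
  bit 0 = 1: r = r^2 * 13 mod 37 = 1^2 * 13 = 1*13 = 13
  bit 1 = 0: r = r^2 mod 37 = 13^2 = 21
  bit 2 = 1: r = r^2 * 13 mod 37 = 21^2 * 13 = 34*13 = 35
  bit 3 = 1: r = r^2 * 13 mod 37 = 35^2 * 13 = 4*13 = 15
  bit 4 = 0: r = r^2 mod 37 = 15^2 = 3
  -> A = 3
B = 13^12 mod 37  (bits of 12 = 1100)
  bit 0 = 1: r = r^2 * 13 mod 37 = 1^2 * 13 = 1*13 = 13
  bit 1 = 1: r = r^2 * 13 mod 37 = 13^2 * 13 = 21*13 = 14
  bit 2 = 0: r = r^2 mod 37 = 14^2 = 11
  bit 3 = 0: r = r^2 mod 37 = 11^2 = 10
  -> B = 10
s = B^a = 10^22 mod 37  (bits of 22 = 10110)
  bit 0 = 1: r = r^2 * 10 mod 37 = 1^2 * 10 = 1*10 = 10
  bit 1 = 0: r = r^2 mod 37 = 10^2 = 26
  bit 2 = 1: r = r^2 * 10 mod 37 = 26^2 * 10 = 10*10 = 26
  bit 3 = 1: r = r^2 * 10 mod 37 = 26^2 * 10 = 10*10 = 26
  bit 4 = 0: r = r^2 mod 37 = 26^2 = 10
  -> s = B^a = 10

Answer: 10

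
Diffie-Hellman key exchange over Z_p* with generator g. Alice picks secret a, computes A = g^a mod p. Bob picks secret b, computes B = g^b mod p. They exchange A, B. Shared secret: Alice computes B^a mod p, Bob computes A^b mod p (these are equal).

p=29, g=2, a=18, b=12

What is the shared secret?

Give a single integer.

A = 2^18 mod 29  (bits of 18 = 10010)
  bit 0 = 1: r = r^2 * 2 mod 29 = 1^2 * 2 = 1*2 = 2
  bit 1 = 0: r = r^2 mod 29 = 2^2 = 4
  bit 2 = 0: r = r^2 mod 29 = 4^2 = 16
  bit 3 = 1: r = r^2 * 2 mod 29 = 16^2 * 2 = 24*2 = 19
  bit 4 = 0: r = r^2 mod 29 = 19^2 = 13
  -> A = 13
B = 2^12 mod 29  (bits of 12 = 1100)
  bit 0 = 1: r = r^2 * 2 mod 29 = 1^2 * 2 = 1*2 = 2
  bit 1 = 1: r = r^2 * 2 mod 29 = 2^2 * 2 = 4*2 = 8
  bit 2 = 0: r = r^2 mod 29 = 8^2 = 6
  bit 3 = 0: r = r^2 mod 29 = 6^2 = 7
  -> B = 7
s = B^a = 7^18 mod 29  (bits of 18 = 10010)
  bit 0 = 1: r = r^2 * 7 mod 29 = 1^2 * 7 = 1*7 = 7
  bit 1 = 0: r = r^2 mod 29 = 7^2 = 20
  bit 2 = 0: r = r^2 mod 29 = 20^2 = 23
  bit 3 = 1: r = r^2 * 7 mod 29 = 23^2 * 7 = 7*7 = 20
  bit 4 = 0: r = r^2 mod 29 = 20^2 = 23
  -> s = B^a = 23

Answer: 23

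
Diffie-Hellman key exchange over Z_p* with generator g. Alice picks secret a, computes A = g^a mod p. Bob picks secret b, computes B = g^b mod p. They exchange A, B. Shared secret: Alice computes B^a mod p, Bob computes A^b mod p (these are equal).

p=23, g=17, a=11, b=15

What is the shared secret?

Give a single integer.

Answer: 22

Derivation:
A = 17^11 mod 23  (bits of 11 = 1011)
  bit 0 = 1: r = r^2 * 17 mod 23 = 1^2 * 17 = 1*17 = 17
  bit 1 = 0: r = r^2 mod 23 = 17^2 = 13
  bit 2 = 1: r = r^2 * 17 mod 23 = 13^2 * 17 = 8*17 = 21
  bit 3 = 1: r = r^2 * 17 mod 23 = 21^2 * 17 = 4*17 = 22
  -> A = 22
B = 17^15 mod 23  (bits of 15 = 1111)
  bit 0 = 1: r = r^2 * 17 mod 23 = 1^2 * 17 = 1*17 = 17
  bit 1 = 1: r = r^2 * 17 mod 23 = 17^2 * 17 = 13*17 = 14
  bit 2 = 1: r = r^2 * 17 mod 23 = 14^2 * 17 = 12*17 = 20
  bit 3 = 1: r = r^2 * 17 mod 23 = 20^2 * 17 = 9*17 = 15
  -> B = 15
s = B^a = 15^11 mod 23  (bits of 11 = 1011)
  bit 0 = 1: r = r^2 * 15 mod 23 = 1^2 * 15 = 1*15 = 15
  bit 1 = 0: r = r^2 mod 23 = 15^2 = 18
  bit 2 = 1: r = r^2 * 15 mod 23 = 18^2 * 15 = 2*15 = 7
  bit 3 = 1: r = r^2 * 15 mod 23 = 7^2 * 15 = 3*15 = 22
  -> s = B^a = 22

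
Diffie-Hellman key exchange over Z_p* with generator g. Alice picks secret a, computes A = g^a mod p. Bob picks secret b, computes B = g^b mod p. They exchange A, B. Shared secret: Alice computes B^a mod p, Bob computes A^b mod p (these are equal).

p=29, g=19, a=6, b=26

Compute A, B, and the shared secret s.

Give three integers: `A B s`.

Answer: 22 9 16

Derivation:
A = 19^6 mod 29  (bits of 6 = 110)
  bit 0 = 1: r = r^2 * 19 mod 29 = 1^2 * 19 = 1*19 = 19
  bit 1 = 1: r = r^2 * 19 mod 29 = 19^2 * 19 = 13*19 = 15
  bit 2 = 0: r = r^2 mod 29 = 15^2 = 22
  -> A = 22
B = 19^26 mod 29  (bits of 26 = 11010)
  bit 0 = 1: r = r^2 * 19 mod 29 = 1^2 * 19 = 1*19 = 19
  bit 1 = 1: r = r^2 * 19 mod 29 = 19^2 * 19 = 13*19 = 15
  bit 2 = 0: r = r^2 mod 29 = 15^2 = 22
  bit 3 = 1: r = r^2 * 19 mod 29 = 22^2 * 19 = 20*19 = 3
  bit 4 = 0: r = r^2 mod 29 = 3^2 = 9
  -> B = 9
s = B^a = 9^6 mod 29  (bits of 6 = 110)
  bit 0 = 1: r = r^2 * 9 mod 29 = 1^2 * 9 = 1*9 = 9
  bit 1 = 1: r = r^2 * 9 mod 29 = 9^2 * 9 = 23*9 = 4
  bit 2 = 0: r = r^2 mod 29 = 4^2 = 16
  -> s = B^a = 16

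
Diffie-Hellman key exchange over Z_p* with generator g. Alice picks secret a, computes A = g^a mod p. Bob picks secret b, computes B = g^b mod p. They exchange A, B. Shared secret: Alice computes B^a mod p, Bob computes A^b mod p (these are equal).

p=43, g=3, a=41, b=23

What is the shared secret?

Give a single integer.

A = 3^41 mod 43  (bits of 41 = 101001)
  bit 0 = 1: r = r^2 * 3 mod 43 = 1^2 * 3 = 1*3 = 3
  bit 1 = 0: r = r^2 mod 43 = 3^2 = 9
  bit 2 = 1: r = r^2 * 3 mod 43 = 9^2 * 3 = 38*3 = 28
  bit 3 = 0: r = r^2 mod 43 = 28^2 = 10
  bit 4 = 0: r = r^2 mod 43 = 10^2 = 14
  bit 5 = 1: r = r^2 * 3 mod 43 = 14^2 * 3 = 24*3 = 29
  -> A = 29
B = 3^23 mod 43  (bits of 23 = 10111)
  bit 0 = 1: r = r^2 * 3 mod 43 = 1^2 * 3 = 1*3 = 3
  bit 1 = 0: r = r^2 mod 43 = 3^2 = 9
  bit 2 = 1: r = r^2 * 3 mod 43 = 9^2 * 3 = 38*3 = 28
  bit 3 = 1: r = r^2 * 3 mod 43 = 28^2 * 3 = 10*3 = 30
  bit 4 = 1: r = r^2 * 3 mod 43 = 30^2 * 3 = 40*3 = 34
  -> B = 34
s = B^a = 34^41 mod 43  (bits of 41 = 101001)
  bit 0 = 1: r = r^2 * 34 mod 43 = 1^2 * 34 = 1*34 = 34
  bit 1 = 0: r = r^2 mod 43 = 34^2 = 38
  bit 2 = 1: r = r^2 * 34 mod 43 = 38^2 * 34 = 25*34 = 33
  bit 3 = 0: r = r^2 mod 43 = 33^2 = 14
  bit 4 = 0: r = r^2 mod 43 = 14^2 = 24
  bit 5 = 1: r = r^2 * 34 mod 43 = 24^2 * 34 = 17*34 = 19
  -> s = B^a = 19

Answer: 19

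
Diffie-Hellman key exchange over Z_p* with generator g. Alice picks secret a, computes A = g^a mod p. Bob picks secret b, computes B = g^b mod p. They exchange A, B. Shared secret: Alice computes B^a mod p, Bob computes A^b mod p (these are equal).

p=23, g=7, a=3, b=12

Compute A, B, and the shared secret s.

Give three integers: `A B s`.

A = 7^3 mod 23  (bits of 3 = 11)
  bit 0 = 1: r = r^2 * 7 mod 23 = 1^2 * 7 = 1*7 = 7
  bit 1 = 1: r = r^2 * 7 mod 23 = 7^2 * 7 = 3*7 = 21
  -> A = 21
B = 7^12 mod 23  (bits of 12 = 1100)
  bit 0 = 1: r = r^2 * 7 mod 23 = 1^2 * 7 = 1*7 = 7
  bit 1 = 1: r = r^2 * 7 mod 23 = 7^2 * 7 = 3*7 = 21
  bit 2 = 0: r = r^2 mod 23 = 21^2 = 4
  bit 3 = 0: r = r^2 mod 23 = 4^2 = 16
  -> B = 16
s = B^a = 16^3 mod 23  (bits of 3 = 11)
  bit 0 = 1: r = r^2 * 16 mod 23 = 1^2 * 16 = 1*16 = 16
  bit 1 = 1: r = r^2 * 16 mod 23 = 16^2 * 16 = 3*16 = 2
  -> s = B^a = 2

Answer: 21 16 2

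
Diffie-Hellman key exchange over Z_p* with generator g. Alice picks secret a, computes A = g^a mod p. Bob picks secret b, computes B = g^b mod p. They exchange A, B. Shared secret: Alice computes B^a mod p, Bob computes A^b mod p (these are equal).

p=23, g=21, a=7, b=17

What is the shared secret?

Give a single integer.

A = 21^7 mod 23  (bits of 7 = 111)
  bit 0 = 1: r = r^2 * 21 mod 23 = 1^2 * 21 = 1*21 = 21
  bit 1 = 1: r = r^2 * 21 mod 23 = 21^2 * 21 = 4*21 = 15
  bit 2 = 1: r = r^2 * 21 mod 23 = 15^2 * 21 = 18*21 = 10
  -> A = 10
B = 21^17 mod 23  (bits of 17 = 10001)
  bit 0 = 1: r = r^2 * 21 mod 23 = 1^2 * 21 = 1*21 = 21
  bit 1 = 0: r = r^2 mod 23 = 21^2 = 4
  bit 2 = 0: r = r^2 mod 23 = 4^2 = 16
  bit 3 = 0: r = r^2 mod 23 = 16^2 = 3
  bit 4 = 1: r = r^2 * 21 mod 23 = 3^2 * 21 = 9*21 = 5
  -> B = 5
s = B^a = 5^7 mod 23  (bits of 7 = 111)
  bit 0 = 1: r = r^2 * 5 mod 23 = 1^2 * 5 = 1*5 = 5
  bit 1 = 1: r = r^2 * 5 mod 23 = 5^2 * 5 = 2*5 = 10
  bit 2 = 1: r = r^2 * 5 mod 23 = 10^2 * 5 = 8*5 = 17
  -> s = B^a = 17

Answer: 17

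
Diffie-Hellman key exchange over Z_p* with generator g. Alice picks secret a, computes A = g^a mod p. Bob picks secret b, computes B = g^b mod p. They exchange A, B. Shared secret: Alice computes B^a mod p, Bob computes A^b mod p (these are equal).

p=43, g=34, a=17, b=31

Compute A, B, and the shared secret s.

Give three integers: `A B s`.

A = 34^17 mod 43  (bits of 17 = 10001)
  bit 0 = 1: r = r^2 * 34 mod 43 = 1^2 * 34 = 1*34 = 34
  bit 1 = 0: r = r^2 mod 43 = 34^2 = 38
  bit 2 = 0: r = r^2 mod 43 = 38^2 = 25
  bit 3 = 0: r = r^2 mod 43 = 25^2 = 23
  bit 4 = 1: r = r^2 * 34 mod 43 = 23^2 * 34 = 13*34 = 12
  -> A = 12
B = 34^31 mod 43  (bits of 31 = 11111)
  bit 0 = 1: r = r^2 * 34 mod 43 = 1^2 * 34 = 1*34 = 34
  bit 1 = 1: r = r^2 * 34 mod 43 = 34^2 * 34 = 38*34 = 2
  bit 2 = 1: r = r^2 * 34 mod 43 = 2^2 * 34 = 4*34 = 7
  bit 3 = 1: r = r^2 * 34 mod 43 = 7^2 * 34 = 6*34 = 32
  bit 4 = 1: r = r^2 * 34 mod 43 = 32^2 * 34 = 35*34 = 29
  -> B = 29
s = B^a = 29^17 mod 43  (bits of 17 = 10001)
  bit 0 = 1: r = r^2 * 29 mod 43 = 1^2 * 29 = 1*29 = 29
  bit 1 = 0: r = r^2 mod 43 = 29^2 = 24
  bit 2 = 0: r = r^2 mod 43 = 24^2 = 17
  bit 3 = 0: r = r^2 mod 43 = 17^2 = 31
  bit 4 = 1: r = r^2 * 29 mod 43 = 31^2 * 29 = 15*29 = 5
  -> s = B^a = 5

Answer: 12 29 5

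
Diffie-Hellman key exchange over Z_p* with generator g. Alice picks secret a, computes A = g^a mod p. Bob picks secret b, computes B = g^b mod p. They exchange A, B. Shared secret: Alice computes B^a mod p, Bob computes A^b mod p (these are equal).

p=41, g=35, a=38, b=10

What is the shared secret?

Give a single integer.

Answer: 40

Derivation:
A = 35^38 mod 41  (bits of 38 = 100110)
  bit 0 = 1: r = r^2 * 35 mod 41 = 1^2 * 35 = 1*35 = 35
  bit 1 = 0: r = r^2 mod 41 = 35^2 = 36
  bit 2 = 0: r = r^2 mod 41 = 36^2 = 25
  bit 3 = 1: r = r^2 * 35 mod 41 = 25^2 * 35 = 10*35 = 22
  bit 4 = 1: r = r^2 * 35 mod 41 = 22^2 * 35 = 33*35 = 7
  bit 5 = 0: r = r^2 mod 41 = 7^2 = 8
  -> A = 8
B = 35^10 mod 41  (bits of 10 = 1010)
  bit 0 = 1: r = r^2 * 35 mod 41 = 1^2 * 35 = 1*35 = 35
  bit 1 = 0: r = r^2 mod 41 = 35^2 = 36
  bit 2 = 1: r = r^2 * 35 mod 41 = 36^2 * 35 = 25*35 = 14
  bit 3 = 0: r = r^2 mod 41 = 14^2 = 32
  -> B = 32
s = B^a = 32^38 mod 41  (bits of 38 = 100110)
  bit 0 = 1: r = r^2 * 32 mod 41 = 1^2 * 32 = 1*32 = 32
  bit 1 = 0: r = r^2 mod 41 = 32^2 = 40
  bit 2 = 0: r = r^2 mod 41 = 40^2 = 1
  bit 3 = 1: r = r^2 * 32 mod 41 = 1^2 * 32 = 1*32 = 32
  bit 4 = 1: r = r^2 * 32 mod 41 = 32^2 * 32 = 40*32 = 9
  bit 5 = 0: r = r^2 mod 41 = 9^2 = 40
  -> s = B^a = 40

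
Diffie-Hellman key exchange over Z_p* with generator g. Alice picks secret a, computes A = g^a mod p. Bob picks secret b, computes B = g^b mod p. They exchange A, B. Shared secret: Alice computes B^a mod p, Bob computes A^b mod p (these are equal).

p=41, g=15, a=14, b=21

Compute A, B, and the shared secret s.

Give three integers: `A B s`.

A = 15^14 mod 41  (bits of 14 = 1110)
  bit 0 = 1: r = r^2 * 15 mod 41 = 1^2 * 15 = 1*15 = 15
  bit 1 = 1: r = r^2 * 15 mod 41 = 15^2 * 15 = 20*15 = 13
  bit 2 = 1: r = r^2 * 15 mod 41 = 13^2 * 15 = 5*15 = 34
  bit 3 = 0: r = r^2 mod 41 = 34^2 = 8
  -> A = 8
B = 15^21 mod 41  (bits of 21 = 10101)
  bit 0 = 1: r = r^2 * 15 mod 41 = 1^2 * 15 = 1*15 = 15
  bit 1 = 0: r = r^2 mod 41 = 15^2 = 20
  bit 2 = 1: r = r^2 * 15 mod 41 = 20^2 * 15 = 31*15 = 14
  bit 3 = 0: r = r^2 mod 41 = 14^2 = 32
  bit 4 = 1: r = r^2 * 15 mod 41 = 32^2 * 15 = 40*15 = 26
  -> B = 26
s = B^a = 26^14 mod 41  (bits of 14 = 1110)
  bit 0 = 1: r = r^2 * 26 mod 41 = 1^2 * 26 = 1*26 = 26
  bit 1 = 1: r = r^2 * 26 mod 41 = 26^2 * 26 = 20*26 = 28
  bit 2 = 1: r = r^2 * 26 mod 41 = 28^2 * 26 = 5*26 = 7
  bit 3 = 0: r = r^2 mod 41 = 7^2 = 8
  -> s = B^a = 8

Answer: 8 26 8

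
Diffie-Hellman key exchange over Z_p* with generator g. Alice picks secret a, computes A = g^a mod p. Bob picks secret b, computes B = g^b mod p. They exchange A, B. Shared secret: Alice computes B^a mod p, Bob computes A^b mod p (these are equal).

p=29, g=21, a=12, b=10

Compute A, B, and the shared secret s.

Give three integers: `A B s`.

A = 21^12 mod 29  (bits of 12 = 1100)
  bit 0 = 1: r = r^2 * 21 mod 29 = 1^2 * 21 = 1*21 = 21
  bit 1 = 1: r = r^2 * 21 mod 29 = 21^2 * 21 = 6*21 = 10
  bit 2 = 0: r = r^2 mod 29 = 10^2 = 13
  bit 3 = 0: r = r^2 mod 29 = 13^2 = 24
  -> A = 24
B = 21^10 mod 29  (bits of 10 = 1010)
  bit 0 = 1: r = r^2 * 21 mod 29 = 1^2 * 21 = 1*21 = 21
  bit 1 = 0: r = r^2 mod 29 = 21^2 = 6
  bit 2 = 1: r = r^2 * 21 mod 29 = 6^2 * 21 = 7*21 = 2
  bit 3 = 0: r = r^2 mod 29 = 2^2 = 4
  -> B = 4
s = B^a = 4^12 mod 29  (bits of 12 = 1100)
  bit 0 = 1: r = r^2 * 4 mod 29 = 1^2 * 4 = 1*4 = 4
  bit 1 = 1: r = r^2 * 4 mod 29 = 4^2 * 4 = 16*4 = 6
  bit 2 = 0: r = r^2 mod 29 = 6^2 = 7
  bit 3 = 0: r = r^2 mod 29 = 7^2 = 20
  -> s = B^a = 20

Answer: 24 4 20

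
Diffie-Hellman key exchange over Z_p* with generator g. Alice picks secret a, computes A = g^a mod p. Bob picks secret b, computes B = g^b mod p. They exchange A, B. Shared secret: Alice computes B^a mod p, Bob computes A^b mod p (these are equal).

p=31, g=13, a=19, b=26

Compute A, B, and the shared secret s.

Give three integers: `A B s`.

Answer: 21 28 19

Derivation:
A = 13^19 mod 31  (bits of 19 = 10011)
  bit 0 = 1: r = r^2 * 13 mod 31 = 1^2 * 13 = 1*13 = 13
  bit 1 = 0: r = r^2 mod 31 = 13^2 = 14
  bit 2 = 0: r = r^2 mod 31 = 14^2 = 10
  bit 3 = 1: r = r^2 * 13 mod 31 = 10^2 * 13 = 7*13 = 29
  bit 4 = 1: r = r^2 * 13 mod 31 = 29^2 * 13 = 4*13 = 21
  -> A = 21
B = 13^26 mod 31  (bits of 26 = 11010)
  bit 0 = 1: r = r^2 * 13 mod 31 = 1^2 * 13 = 1*13 = 13
  bit 1 = 1: r = r^2 * 13 mod 31 = 13^2 * 13 = 14*13 = 27
  bit 2 = 0: r = r^2 mod 31 = 27^2 = 16
  bit 3 = 1: r = r^2 * 13 mod 31 = 16^2 * 13 = 8*13 = 11
  bit 4 = 0: r = r^2 mod 31 = 11^2 = 28
  -> B = 28
s = B^a = 28^19 mod 31  (bits of 19 = 10011)
  bit 0 = 1: r = r^2 * 28 mod 31 = 1^2 * 28 = 1*28 = 28
  bit 1 = 0: r = r^2 mod 31 = 28^2 = 9
  bit 2 = 0: r = r^2 mod 31 = 9^2 = 19
  bit 3 = 1: r = r^2 * 28 mod 31 = 19^2 * 28 = 20*28 = 2
  bit 4 = 1: r = r^2 * 28 mod 31 = 2^2 * 28 = 4*28 = 19
  -> s = B^a = 19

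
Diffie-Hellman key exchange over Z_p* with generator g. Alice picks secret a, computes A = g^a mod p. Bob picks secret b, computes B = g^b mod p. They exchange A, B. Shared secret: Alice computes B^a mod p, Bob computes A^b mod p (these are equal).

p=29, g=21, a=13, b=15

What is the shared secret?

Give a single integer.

Answer: 18

Derivation:
A = 21^13 mod 29  (bits of 13 = 1101)
  bit 0 = 1: r = r^2 * 21 mod 29 = 1^2 * 21 = 1*21 = 21
  bit 1 = 1: r = r^2 * 21 mod 29 = 21^2 * 21 = 6*21 = 10
  bit 2 = 0: r = r^2 mod 29 = 10^2 = 13
  bit 3 = 1: r = r^2 * 21 mod 29 = 13^2 * 21 = 24*21 = 11
  -> A = 11
B = 21^15 mod 29  (bits of 15 = 1111)
  bit 0 = 1: r = r^2 * 21 mod 29 = 1^2 * 21 = 1*21 = 21
  bit 1 = 1: r = r^2 * 21 mod 29 = 21^2 * 21 = 6*21 = 10
  bit 2 = 1: r = r^2 * 21 mod 29 = 10^2 * 21 = 13*21 = 12
  bit 3 = 1: r = r^2 * 21 mod 29 = 12^2 * 21 = 28*21 = 8
  -> B = 8
s = B^a = 8^13 mod 29  (bits of 13 = 1101)
  bit 0 = 1: r = r^2 * 8 mod 29 = 1^2 * 8 = 1*8 = 8
  bit 1 = 1: r = r^2 * 8 mod 29 = 8^2 * 8 = 6*8 = 19
  bit 2 = 0: r = r^2 mod 29 = 19^2 = 13
  bit 3 = 1: r = r^2 * 8 mod 29 = 13^2 * 8 = 24*8 = 18
  -> s = B^a = 18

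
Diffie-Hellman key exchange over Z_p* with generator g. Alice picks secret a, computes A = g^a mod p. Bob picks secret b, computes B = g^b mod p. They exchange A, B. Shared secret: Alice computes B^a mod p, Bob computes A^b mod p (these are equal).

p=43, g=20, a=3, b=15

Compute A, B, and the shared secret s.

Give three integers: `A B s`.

Answer: 2 32 2

Derivation:
A = 20^3 mod 43  (bits of 3 = 11)
  bit 0 = 1: r = r^2 * 20 mod 43 = 1^2 * 20 = 1*20 = 20
  bit 1 = 1: r = r^2 * 20 mod 43 = 20^2 * 20 = 13*20 = 2
  -> A = 2
B = 20^15 mod 43  (bits of 15 = 1111)
  bit 0 = 1: r = r^2 * 20 mod 43 = 1^2 * 20 = 1*20 = 20
  bit 1 = 1: r = r^2 * 20 mod 43 = 20^2 * 20 = 13*20 = 2
  bit 2 = 1: r = r^2 * 20 mod 43 = 2^2 * 20 = 4*20 = 37
  bit 3 = 1: r = r^2 * 20 mod 43 = 37^2 * 20 = 36*20 = 32
  -> B = 32
s = B^a = 32^3 mod 43  (bits of 3 = 11)
  bit 0 = 1: r = r^2 * 32 mod 43 = 1^2 * 32 = 1*32 = 32
  bit 1 = 1: r = r^2 * 32 mod 43 = 32^2 * 32 = 35*32 = 2
  -> s = B^a = 2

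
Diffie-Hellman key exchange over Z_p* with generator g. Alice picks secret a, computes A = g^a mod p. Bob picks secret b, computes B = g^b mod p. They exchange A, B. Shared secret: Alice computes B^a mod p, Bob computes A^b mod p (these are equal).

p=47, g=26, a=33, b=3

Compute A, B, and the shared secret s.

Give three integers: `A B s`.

A = 26^33 mod 47  (bits of 33 = 100001)
  bit 0 = 1: r = r^2 * 26 mod 47 = 1^2 * 26 = 1*26 = 26
  bit 1 = 0: r = r^2 mod 47 = 26^2 = 18
  bit 2 = 0: r = r^2 mod 47 = 18^2 = 42
  bit 3 = 0: r = r^2 mod 47 = 42^2 = 25
  bit 4 = 0: r = r^2 mod 47 = 25^2 = 14
  bit 5 = 1: r = r^2 * 26 mod 47 = 14^2 * 26 = 8*26 = 20
  -> A = 20
B = 26^3 mod 47  (bits of 3 = 11)
  bit 0 = 1: r = r^2 * 26 mod 47 = 1^2 * 26 = 1*26 = 26
  bit 1 = 1: r = r^2 * 26 mod 47 = 26^2 * 26 = 18*26 = 45
  -> B = 45
s = B^a = 45^33 mod 47  (bits of 33 = 100001)
  bit 0 = 1: r = r^2 * 45 mod 47 = 1^2 * 45 = 1*45 = 45
  bit 1 = 0: r = r^2 mod 47 = 45^2 = 4
  bit 2 = 0: r = r^2 mod 47 = 4^2 = 16
  bit 3 = 0: r = r^2 mod 47 = 16^2 = 21
  bit 4 = 0: r = r^2 mod 47 = 21^2 = 18
  bit 5 = 1: r = r^2 * 45 mod 47 = 18^2 * 45 = 42*45 = 10
  -> s = B^a = 10

Answer: 20 45 10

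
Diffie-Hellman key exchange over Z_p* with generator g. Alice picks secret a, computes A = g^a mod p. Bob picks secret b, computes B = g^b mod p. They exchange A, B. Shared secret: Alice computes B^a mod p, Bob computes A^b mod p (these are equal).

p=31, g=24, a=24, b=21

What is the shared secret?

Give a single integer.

A = 24^24 mod 31  (bits of 24 = 11000)
  bit 0 = 1: r = r^2 * 24 mod 31 = 1^2 * 24 = 1*24 = 24
  bit 1 = 1: r = r^2 * 24 mod 31 = 24^2 * 24 = 18*24 = 29
  bit 2 = 0: r = r^2 mod 31 = 29^2 = 4
  bit 3 = 0: r = r^2 mod 31 = 4^2 = 16
  bit 4 = 0: r = r^2 mod 31 = 16^2 = 8
  -> A = 8
B = 24^21 mod 31  (bits of 21 = 10101)
  bit 0 = 1: r = r^2 * 24 mod 31 = 1^2 * 24 = 1*24 = 24
  bit 1 = 0: r = r^2 mod 31 = 24^2 = 18
  bit 2 = 1: r = r^2 * 24 mod 31 = 18^2 * 24 = 14*24 = 26
  bit 3 = 0: r = r^2 mod 31 = 26^2 = 25
  bit 4 = 1: r = r^2 * 24 mod 31 = 25^2 * 24 = 5*24 = 27
  -> B = 27
s = B^a = 27^24 mod 31  (bits of 24 = 11000)
  bit 0 = 1: r = r^2 * 27 mod 31 = 1^2 * 27 = 1*27 = 27
  bit 1 = 1: r = r^2 * 27 mod 31 = 27^2 * 27 = 16*27 = 29
  bit 2 = 0: r = r^2 mod 31 = 29^2 = 4
  bit 3 = 0: r = r^2 mod 31 = 4^2 = 16
  bit 4 = 0: r = r^2 mod 31 = 16^2 = 8
  -> s = B^a = 8

Answer: 8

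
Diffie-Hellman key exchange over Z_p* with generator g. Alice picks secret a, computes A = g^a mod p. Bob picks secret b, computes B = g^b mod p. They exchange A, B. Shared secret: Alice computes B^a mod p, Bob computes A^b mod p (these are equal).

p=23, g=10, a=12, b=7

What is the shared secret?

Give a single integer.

A = 10^12 mod 23  (bits of 12 = 1100)
  bit 0 = 1: r = r^2 * 10 mod 23 = 1^2 * 10 = 1*10 = 10
  bit 1 = 1: r = r^2 * 10 mod 23 = 10^2 * 10 = 8*10 = 11
  bit 2 = 0: r = r^2 mod 23 = 11^2 = 6
  bit 3 = 0: r = r^2 mod 23 = 6^2 = 13
  -> A = 13
B = 10^7 mod 23  (bits of 7 = 111)
  bit 0 = 1: r = r^2 * 10 mod 23 = 1^2 * 10 = 1*10 = 10
  bit 1 = 1: r = r^2 * 10 mod 23 = 10^2 * 10 = 8*10 = 11
  bit 2 = 1: r = r^2 * 10 mod 23 = 11^2 * 10 = 6*10 = 14
  -> B = 14
s = B^a = 14^12 mod 23  (bits of 12 = 1100)
  bit 0 = 1: r = r^2 * 14 mod 23 = 1^2 * 14 = 1*14 = 14
  bit 1 = 1: r = r^2 * 14 mod 23 = 14^2 * 14 = 12*14 = 7
  bit 2 = 0: r = r^2 mod 23 = 7^2 = 3
  bit 3 = 0: r = r^2 mod 23 = 3^2 = 9
  -> s = B^a = 9

Answer: 9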